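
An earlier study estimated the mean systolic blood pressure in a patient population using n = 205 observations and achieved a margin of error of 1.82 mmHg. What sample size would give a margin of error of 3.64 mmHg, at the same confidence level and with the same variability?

Margin of error scales as 1/√n, so n₂ = n₁·(E₁/E₂)².
n₂ = 205 × (1.82/3.64)² = 205 × 0.25 = 51.25
Round up: n₂ = 52.

52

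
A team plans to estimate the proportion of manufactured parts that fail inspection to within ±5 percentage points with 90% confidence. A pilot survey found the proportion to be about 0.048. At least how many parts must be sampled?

50

For a proportion with margin E = 0.05 at 90% confidence, z = 1.645.
n = p̂(1−p̂)(z/E)² = 0.048 × 0.952 × (1.645/0.05)² = 49.46
Round up: n = 50.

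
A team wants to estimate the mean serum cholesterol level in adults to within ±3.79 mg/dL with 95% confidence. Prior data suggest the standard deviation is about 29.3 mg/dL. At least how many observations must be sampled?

For a mean, the margin of error is E = z·σ/√n, so n = (zσ/E)².
At 95% confidence, z = 1.960.
n = (1.960 × 29.3 / 3.79)² = 229.60
Round up: n = 230.

230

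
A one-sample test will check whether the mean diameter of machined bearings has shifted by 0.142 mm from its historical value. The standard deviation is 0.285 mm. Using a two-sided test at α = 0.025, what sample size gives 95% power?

n = 61

For a one-sample z-test, n = ((z_{α/2} + z_β)·σ/δ)².
z_{α/2} = 2.241 (two-sided α = 0.025); z_β = 1.645 (power 95% → β = 0.05).
n = (3.886 × 0.285 / 0.142)² = 60.83
Round up: n = 61.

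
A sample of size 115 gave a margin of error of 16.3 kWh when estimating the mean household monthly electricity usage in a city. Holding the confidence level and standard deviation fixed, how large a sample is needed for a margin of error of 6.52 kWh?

Margin of error scales as 1/√n, so n₂ = n₁·(E₁/E₂)².
n₂ = 115 × (16.3/6.52)² = 115 × 6.25 = 718.75
Round up: n₂ = 719.

719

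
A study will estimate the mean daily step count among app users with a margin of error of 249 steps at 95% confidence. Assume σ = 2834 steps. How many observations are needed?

For a mean, the margin of error is E = z·σ/√n, so n = (zσ/E)².
At 95% confidence, z = 1.960.
n = (1.960 × 2834 / 249)² = 497.64
Round up: n = 498.

498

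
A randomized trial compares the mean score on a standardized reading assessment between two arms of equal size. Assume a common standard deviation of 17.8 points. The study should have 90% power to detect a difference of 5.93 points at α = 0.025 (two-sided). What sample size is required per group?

224 per group

For two equal groups, n per group = 2·((z_{α/2} + z_β)·σ/δ)².
z_{α/2} = 2.241; z_β = 1.282 (power 90%).
n = 2 × (3.523 × 17.8 / 5.93)² = 2 × 111.83 = 223.66
Round up: n = 224 per group.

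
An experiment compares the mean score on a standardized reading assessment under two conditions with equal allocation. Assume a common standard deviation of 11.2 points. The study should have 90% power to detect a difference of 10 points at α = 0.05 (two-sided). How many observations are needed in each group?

27 per group

For two equal groups, n per group = 2·((z_{α/2} + z_β)·σ/δ)².
z_{α/2} = 1.960; z_β = 1.282 (power 90%).
n = 2 × (3.242 × 11.2 / 10)² = 2 × 13.18 = 26.36
Round up: n = 27 per group.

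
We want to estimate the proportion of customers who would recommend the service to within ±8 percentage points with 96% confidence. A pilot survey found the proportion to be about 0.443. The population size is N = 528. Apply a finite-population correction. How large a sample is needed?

125

For a proportion with margin E = 0.08 at 96% confidence, z = 2.054.
n = p̂(1−p̂)(z/E)² = 0.443 × 0.557 × (2.054/0.08)² = 162.66 — call this n₀.
Finite-population correction with N = 528: n = n₀ / (1 + (n₀−1)/N) = 162.66 / 1.306 = 124.55
Round up: n = 125.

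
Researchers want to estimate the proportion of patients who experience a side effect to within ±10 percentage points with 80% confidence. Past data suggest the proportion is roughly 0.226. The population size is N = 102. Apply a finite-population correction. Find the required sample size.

For a proportion with margin E = 0.1 at 80% confidence, z = 1.282.
n = p̂(1−p̂)(z/E)² = 0.226 × 0.774 × (1.282/0.1)² = 28.75 — call this n₀.
Finite-population correction with N = 102: n = n₀ / (1 + (n₀−1)/N) = 28.75 / 1.272 = 22.60
Round up: n = 23.

n = 23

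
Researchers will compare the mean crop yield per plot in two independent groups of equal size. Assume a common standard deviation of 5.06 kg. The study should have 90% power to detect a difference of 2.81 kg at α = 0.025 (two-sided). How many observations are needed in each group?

For two equal groups, n per group = 2·((z_{α/2} + z_β)·σ/δ)².
z_{α/2} = 2.241; z_β = 1.282 (power 90%).
n = 2 × (3.523 × 5.06 / 2.81)² = 2 × 40.25 = 80.50
Round up: n = 81 per group.

81 per group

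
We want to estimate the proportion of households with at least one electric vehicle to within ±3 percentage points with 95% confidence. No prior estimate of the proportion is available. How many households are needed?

For a proportion with margin E = 0.03 at 95% confidence, z = 1.960.
With no prior estimate, use p = 0.5, which maximizes p(1−p) at 0.25.
n = 0.25 × (z/E)² = 0.25 × (1.960/0.03)² = 1067.11
Round up: n = 1068.

1068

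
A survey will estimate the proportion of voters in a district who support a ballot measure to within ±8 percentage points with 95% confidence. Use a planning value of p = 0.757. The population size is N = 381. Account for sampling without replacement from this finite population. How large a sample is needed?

86

For a proportion with margin E = 0.08 at 95% confidence, z = 1.960.
n = p̂(1−p̂)(z/E)² = 0.757 × 0.243 × (1.960/0.08)² = 110.42 — call this n₀.
Finite-population correction with N = 381: n = n₀ / (1 + (n₀−1)/N) = 110.42 / 1.287 = 85.80
Round up: n = 86.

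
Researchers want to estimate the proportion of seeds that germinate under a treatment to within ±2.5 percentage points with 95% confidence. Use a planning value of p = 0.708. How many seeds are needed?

1271

For a proportion with margin E = 0.025 at 95% confidence, z = 1.960.
n = p̂(1−p̂)(z/E)² = 0.708 × 0.292 × (1.960/0.025)² = 1270.72
Round up: n = 1271.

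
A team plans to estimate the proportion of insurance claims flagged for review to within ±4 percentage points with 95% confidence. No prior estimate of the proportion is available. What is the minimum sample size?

For a proportion with margin E = 0.04 at 95% confidence, z = 1.960.
With no prior estimate, use p = 0.5, which maximizes p(1−p) at 0.25.
n = 0.25 × (z/E)² = 0.25 × (1.960/0.04)² = 600.25
Round up: n = 601.

n = 601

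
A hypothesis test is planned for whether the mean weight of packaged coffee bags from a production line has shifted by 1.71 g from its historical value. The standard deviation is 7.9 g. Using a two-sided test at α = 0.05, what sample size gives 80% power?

168

For a one-sample z-test, n = ((z_{α/2} + z_β)·σ/δ)².
z_{α/2} = 1.960 (two-sided α = 0.05); z_β = 0.842 (power 80% → β = 0.2).
n = (2.802 × 7.9 / 1.71)² = 167.57
Round up: n = 168.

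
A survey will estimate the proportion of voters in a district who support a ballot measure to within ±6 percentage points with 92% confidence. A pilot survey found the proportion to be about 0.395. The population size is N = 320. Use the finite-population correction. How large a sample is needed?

For a proportion with margin E = 0.06 at 92% confidence, z = 1.751.
n = p̂(1−p̂)(z/E)² = 0.395 × 0.605 × (1.751/0.06)² = 203.53 — call this n₀.
Finite-population correction with N = 320: n = n₀ / (1 + (n₀−1)/N) = 203.53 / 1.633 = 124.64
Round up: n = 125.

n = 125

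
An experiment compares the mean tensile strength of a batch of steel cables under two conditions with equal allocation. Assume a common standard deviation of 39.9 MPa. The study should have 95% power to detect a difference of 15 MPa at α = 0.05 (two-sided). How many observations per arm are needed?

184 per group

For two equal groups, n per group = 2·((z_{α/2} + z_β)·σ/δ)².
z_{α/2} = 1.960; z_β = 1.645 (power 95%).
n = 2 × (3.605 × 39.9 / 15)² = 2 × 91.95 = 183.90
Round up: n = 184 per group.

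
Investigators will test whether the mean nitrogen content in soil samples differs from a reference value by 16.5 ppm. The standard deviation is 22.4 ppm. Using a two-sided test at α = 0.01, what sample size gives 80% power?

For a one-sample z-test, n = ((z_{α/2} + z_β)·σ/δ)².
z_{α/2} = 2.576 (two-sided α = 0.01); z_β = 0.842 (power 80% → β = 0.2).
n = (3.418 × 22.4 / 16.5)² = 21.53
Round up: n = 22.

22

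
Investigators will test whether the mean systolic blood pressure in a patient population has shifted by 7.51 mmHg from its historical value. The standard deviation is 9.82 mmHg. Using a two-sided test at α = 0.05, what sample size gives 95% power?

For a one-sample z-test, n = ((z_{α/2} + z_β)·σ/δ)².
z_{α/2} = 1.960 (two-sided α = 0.05); z_β = 1.645 (power 95% → β = 0.05).
n = (3.605 × 9.82 / 7.51)² = 22.22
Round up: n = 23.

n = 23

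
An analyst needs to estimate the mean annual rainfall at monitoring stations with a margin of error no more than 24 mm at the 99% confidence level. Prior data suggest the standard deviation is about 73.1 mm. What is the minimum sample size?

For a mean, the margin of error is E = z·σ/√n, so n = (zσ/E)².
At 99% confidence, z = 2.576.
n = (2.576 × 73.1 / 24)² = 61.56
Round up: n = 62.

62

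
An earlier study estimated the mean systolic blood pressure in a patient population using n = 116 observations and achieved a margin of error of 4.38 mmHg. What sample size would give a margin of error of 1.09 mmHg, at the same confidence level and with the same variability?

Margin of error scales as 1/√n, so n₂ = n₁·(E₁/E₂)².
n₂ = 116 × (4.38/1.09)² = 116 × 16.15 = 1873.40
Round up: n₂ = 1874.

n = 1874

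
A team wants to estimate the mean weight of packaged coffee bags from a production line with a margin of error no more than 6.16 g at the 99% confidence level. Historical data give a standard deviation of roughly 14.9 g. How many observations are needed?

For a mean, the margin of error is E = z·σ/√n, so n = (zσ/E)².
At 99% confidence, z = 2.576.
n = (2.576 × 14.9 / 6.16)² = 38.82
Round up: n = 39.

39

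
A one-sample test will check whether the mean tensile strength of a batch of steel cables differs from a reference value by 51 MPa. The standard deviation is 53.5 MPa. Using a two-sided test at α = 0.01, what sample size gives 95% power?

For a one-sample z-test, n = ((z_{α/2} + z_β)·σ/δ)².
z_{α/2} = 2.576 (two-sided α = 0.01); z_β = 1.645 (power 95% → β = 0.05).
n = (4.221 × 53.5 / 51)² = 19.61
Round up: n = 20.

n = 20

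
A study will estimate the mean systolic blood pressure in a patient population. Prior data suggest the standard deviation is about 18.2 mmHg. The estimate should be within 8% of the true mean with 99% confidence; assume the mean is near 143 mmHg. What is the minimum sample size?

17

For a mean, the margin of error is E = z·σ/√n, so n = (zσ/E)².
At 99% confidence, z = 2.576.
E = 8% of 143 = 11.44 mmHg.
n = (2.576 × 18.2 / 11.44)² = 16.80
Round up: n = 17.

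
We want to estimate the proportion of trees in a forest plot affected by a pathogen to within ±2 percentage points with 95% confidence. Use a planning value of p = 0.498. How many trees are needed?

For a proportion with margin E = 0.02 at 95% confidence, z = 1.960.
n = p̂(1−p̂)(z/E)² = 0.498 × 0.502 × (1.960/0.02)² = 2400.96
Round up: n = 2401.

2401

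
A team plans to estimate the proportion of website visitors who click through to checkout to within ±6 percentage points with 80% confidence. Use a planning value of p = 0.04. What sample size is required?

For a proportion with margin E = 0.06 at 80% confidence, z = 1.282.
n = p̂(1−p̂)(z/E)² = 0.04 × 0.96 × (1.282/0.06)² = 17.53
Round up: n = 18.

18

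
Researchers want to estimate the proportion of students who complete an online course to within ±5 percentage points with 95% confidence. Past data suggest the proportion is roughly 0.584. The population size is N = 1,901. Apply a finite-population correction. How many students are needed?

313

For a proportion with margin E = 0.05 at 95% confidence, z = 1.960.
n = p̂(1−p̂)(z/E)² = 0.584 × 0.416 × (1.960/0.05)² = 373.32 — call this n₀.
Finite-population correction with N = 1,901: n = n₀ / (1 + (n₀−1)/N) = 373.32 / 1.196 = 312.14
Round up: n = 313.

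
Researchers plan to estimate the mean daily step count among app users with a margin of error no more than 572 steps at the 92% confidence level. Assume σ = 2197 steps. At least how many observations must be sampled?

46

For a mean, the margin of error is E = z·σ/√n, so n = (zσ/E)².
At 92% confidence, z = 1.751.
n = (1.751 × 2197 / 572)² = 45.23
Round up: n = 46.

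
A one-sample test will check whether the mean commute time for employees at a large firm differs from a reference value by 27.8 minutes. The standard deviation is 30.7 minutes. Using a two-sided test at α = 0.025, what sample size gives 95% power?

n = 19

For a one-sample z-test, n = ((z_{α/2} + z_β)·σ/δ)².
z_{α/2} = 2.241 (two-sided α = 0.025); z_β = 1.645 (power 95% → β = 0.05).
n = (3.886 × 30.7 / 27.8)² = 18.42
Round up: n = 19.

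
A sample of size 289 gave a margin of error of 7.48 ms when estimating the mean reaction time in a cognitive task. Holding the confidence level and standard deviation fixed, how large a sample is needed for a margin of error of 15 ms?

72

Margin of error scales as 1/√n, so n₂ = n₁·(E₁/E₂)².
n₂ = 289 × (7.48/15)² = 289 × 0.2487 = 71.87
Round up: n₂ = 72.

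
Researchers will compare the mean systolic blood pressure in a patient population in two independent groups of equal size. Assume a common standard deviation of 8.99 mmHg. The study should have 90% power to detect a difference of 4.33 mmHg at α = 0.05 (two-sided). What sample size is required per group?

91 per group

For two equal groups, n per group = 2·((z_{α/2} + z_β)·σ/δ)².
z_{α/2} = 1.960; z_β = 1.282 (power 90%).
n = 2 × (3.242 × 8.99 / 4.33)² = 2 × 45.31 = 90.62
Round up: n = 91 per group.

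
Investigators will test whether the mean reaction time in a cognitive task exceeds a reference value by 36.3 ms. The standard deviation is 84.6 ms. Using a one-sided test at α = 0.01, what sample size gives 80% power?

55

For a one-sample z-test, n = ((z_α + z_β)·σ/δ)².
z_α = 2.326 (one-sided α = 0.01); z_β = 0.842 (power 80% → β = 0.2).
n = (3.168 × 84.6 / 36.3)² = 54.51
Round up: n = 55.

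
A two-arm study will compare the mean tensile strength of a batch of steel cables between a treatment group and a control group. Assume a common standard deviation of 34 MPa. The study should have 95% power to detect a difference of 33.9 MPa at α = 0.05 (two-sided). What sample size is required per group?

27 per group

For two equal groups, n per group = 2·((z_{α/2} + z_β)·σ/δ)².
z_{α/2} = 1.960; z_β = 1.645 (power 95%).
n = 2 × (3.605 × 34 / 33.9)² = 2 × 13.07 = 26.14
Round up: n = 27 per group.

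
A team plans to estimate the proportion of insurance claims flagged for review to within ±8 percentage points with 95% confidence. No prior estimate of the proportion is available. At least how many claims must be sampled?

For a proportion with margin E = 0.08 at 95% confidence, z = 1.960.
With no prior estimate, use p = 0.5, which maximizes p(1−p) at 0.25.
n = 0.25 × (z/E)² = 0.25 × (1.960/0.08)² = 150.06
Round up: n = 151.

n = 151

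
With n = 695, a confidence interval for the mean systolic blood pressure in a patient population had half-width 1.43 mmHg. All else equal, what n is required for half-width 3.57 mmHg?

112

Margin of error scales as 1/√n, so n₂ = n₁·(E₁/E₂)².
n₂ = 695 × (1.43/3.57)² = 695 × 0.1604 = 111.48
Round up: n₂ = 112.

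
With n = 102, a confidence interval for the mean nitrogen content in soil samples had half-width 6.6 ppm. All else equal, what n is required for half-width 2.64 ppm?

638

Margin of error scales as 1/√n, so n₂ = n₁·(E₁/E₂)².
n₂ = 102 × (6.6/2.64)² = 102 × 6.25 = 637.50
Round up: n₂ = 638.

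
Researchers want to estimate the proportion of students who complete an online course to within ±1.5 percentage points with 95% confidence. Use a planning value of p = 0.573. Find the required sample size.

For a proportion with margin E = 0.015 at 95% confidence, z = 1.960.
n = p̂(1−p̂)(z/E)² = 0.573 × 0.427 × (1.960/0.015)² = 4177.46
Round up: n = 4178.

4178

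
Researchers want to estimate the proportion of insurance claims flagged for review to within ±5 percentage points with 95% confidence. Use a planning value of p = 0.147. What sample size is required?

193

For a proportion with margin E = 0.05 at 95% confidence, z = 1.960.
n = p̂(1−p̂)(z/E)² = 0.147 × 0.853 × (1.960/0.05)² = 192.68
Round up: n = 193.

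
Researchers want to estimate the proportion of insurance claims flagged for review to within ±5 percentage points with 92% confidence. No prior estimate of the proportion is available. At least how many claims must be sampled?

307

For a proportion with margin E = 0.05 at 92% confidence, z = 1.751.
With no prior estimate, use p = 0.5, which maximizes p(1−p) at 0.25.
n = 0.25 × (z/E)² = 0.25 × (1.751/0.05)² = 306.60
Round up: n = 307.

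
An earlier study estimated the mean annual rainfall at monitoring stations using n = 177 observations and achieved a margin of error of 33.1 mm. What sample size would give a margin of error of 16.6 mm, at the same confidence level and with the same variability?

704

Margin of error scales as 1/√n, so n₂ = n₁·(E₁/E₂)².
n₂ = 177 × (33.1/16.6)² = 177 × 3.976 = 703.75
Round up: n₂ = 704.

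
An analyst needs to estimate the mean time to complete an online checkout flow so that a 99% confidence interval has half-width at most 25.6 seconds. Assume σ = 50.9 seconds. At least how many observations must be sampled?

For a mean, the margin of error is E = z·σ/√n, so n = (zσ/E)².
At 99% confidence, z = 2.576.
n = (2.576 × 50.9 / 25.6)² = 26.23
Round up: n = 27.

n = 27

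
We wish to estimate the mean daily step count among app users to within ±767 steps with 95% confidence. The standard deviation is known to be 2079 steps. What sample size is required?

For a mean, the margin of error is E = z·σ/√n, so n = (zσ/E)².
At 95% confidence, z = 1.960.
n = (1.960 × 2079 / 767)² = 28.22
Round up: n = 29.

29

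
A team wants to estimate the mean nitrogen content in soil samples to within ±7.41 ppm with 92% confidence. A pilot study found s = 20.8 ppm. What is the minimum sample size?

For a mean, the margin of error is E = z·σ/√n, so n = (zσ/E)².
At 92% confidence, z = 1.751.
n = (1.751 × 20.8 / 7.41)² = 24.16
Round up: n = 25.

25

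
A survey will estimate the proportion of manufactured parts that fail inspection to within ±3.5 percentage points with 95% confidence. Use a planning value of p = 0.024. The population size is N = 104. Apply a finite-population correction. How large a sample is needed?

44

For a proportion with margin E = 0.035 at 95% confidence, z = 1.960.
n = p̂(1−p̂)(z/E)² = 0.024 × 0.976 × (1.960/0.035)² = 73.46 — call this n₀.
Finite-population correction with N = 104: n = n₀ / (1 + (n₀−1)/N) = 73.46 / 1.697 = 43.29
Round up: n = 44.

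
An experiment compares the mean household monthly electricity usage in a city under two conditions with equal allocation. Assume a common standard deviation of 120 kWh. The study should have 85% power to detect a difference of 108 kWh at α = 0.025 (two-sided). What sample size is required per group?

For two equal groups, n per group = 2·((z_{α/2} + z_β)·σ/δ)².
z_{α/2} = 2.241; z_β = 1.036 (power 85%).
n = 2 × (3.277 × 120 / 108)² = 2 × 13.26 = 26.52
Round up: n = 27 per group.

27 per group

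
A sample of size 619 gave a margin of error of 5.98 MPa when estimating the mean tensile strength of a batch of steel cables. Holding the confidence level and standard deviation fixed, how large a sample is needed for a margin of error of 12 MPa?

154

Margin of error scales as 1/√n, so n₂ = n₁·(E₁/E₂)².
n₂ = 619 × (5.98/12)² = 619 × 0.2483 = 153.70
Round up: n₂ = 154.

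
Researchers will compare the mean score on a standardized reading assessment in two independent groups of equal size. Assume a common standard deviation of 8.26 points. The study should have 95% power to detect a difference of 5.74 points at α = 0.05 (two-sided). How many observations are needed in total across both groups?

108 total

For two equal groups, n per group = 2·((z_{α/2} + z_β)·σ/δ)².
z_{α/2} = 1.960; z_β = 1.645 (power 95%).
n = 2 × (3.605 × 8.26 / 5.74)² = 2 × 26.91 = 53.82
Round up: n = 54 per group.
Total across both groups: 2 × 54 = 108.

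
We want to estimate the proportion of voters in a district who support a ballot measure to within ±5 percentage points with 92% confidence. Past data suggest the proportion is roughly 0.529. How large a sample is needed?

For a proportion with margin E = 0.05 at 92% confidence, z = 1.751.
n = p̂(1−p̂)(z/E)² = 0.529 × 0.471 × (1.751/0.05)² = 305.57
Round up: n = 306.

306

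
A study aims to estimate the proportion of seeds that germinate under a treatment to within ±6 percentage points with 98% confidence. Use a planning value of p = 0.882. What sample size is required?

For a proportion with margin E = 0.06 at 98% confidence, z = 2.326.
n = p̂(1−p̂)(z/E)² = 0.882 × 0.118 × (2.326/0.06)² = 156.41
Round up: n = 157.

157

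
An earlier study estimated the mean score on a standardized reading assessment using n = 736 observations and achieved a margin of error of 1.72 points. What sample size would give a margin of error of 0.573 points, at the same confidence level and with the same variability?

n = 6632

Margin of error scales as 1/√n, so n₂ = n₁·(E₁/E₂)².
n₂ = 736 × (1.72/0.573)² = 736 × 9.01 = 6631.36
Round up: n₂ = 6632.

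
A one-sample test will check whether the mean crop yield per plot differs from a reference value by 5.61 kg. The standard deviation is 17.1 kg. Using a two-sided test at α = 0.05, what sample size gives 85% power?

For a one-sample z-test, n = ((z_{α/2} + z_β)·σ/δ)².
z_{α/2} = 1.960 (two-sided α = 0.05); z_β = 1.036 (power 85% → β = 0.15).
n = (2.996 × 17.1 / 5.61)² = 83.40
Round up: n = 84.

84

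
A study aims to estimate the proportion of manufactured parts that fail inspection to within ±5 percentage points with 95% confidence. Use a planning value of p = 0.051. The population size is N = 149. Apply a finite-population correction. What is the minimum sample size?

For a proportion with margin E = 0.05 at 95% confidence, z = 1.960.
n = p̂(1−p̂)(z/E)² = 0.051 × 0.949 × (1.960/0.05)² = 74.37 — call this n₀.
Finite-population correction with N = 149: n = n₀ / (1 + (n₀−1)/N) = 74.37 / 1.492 = 49.85
Round up: n = 50.

50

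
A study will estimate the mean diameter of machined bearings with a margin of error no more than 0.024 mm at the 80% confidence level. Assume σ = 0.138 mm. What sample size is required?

55

For a mean, the margin of error is E = z·σ/√n, so n = (zσ/E)².
At 80% confidence, z = 1.282.
n = (1.282 × 0.138 / 0.024)² = 54.34
Round up: n = 55.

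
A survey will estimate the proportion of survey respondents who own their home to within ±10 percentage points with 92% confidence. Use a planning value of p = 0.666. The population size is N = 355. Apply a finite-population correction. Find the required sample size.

For a proportion with margin E = 0.1 at 92% confidence, z = 1.751.
n = p̂(1−p̂)(z/E)² = 0.666 × 0.334 × (1.751/0.1)² = 68.20 — call this n₀.
Finite-population correction with N = 355: n = n₀ / (1 + (n₀−1)/N) = 68.20 / 1.189 = 57.36
Round up: n = 58.

58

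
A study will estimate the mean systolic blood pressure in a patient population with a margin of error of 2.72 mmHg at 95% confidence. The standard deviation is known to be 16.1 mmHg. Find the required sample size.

135

For a mean, the margin of error is E = z·σ/√n, so n = (zσ/E)².
At 95% confidence, z = 1.960.
n = (1.960 × 16.1 / 2.72)² = 134.59
Round up: n = 135.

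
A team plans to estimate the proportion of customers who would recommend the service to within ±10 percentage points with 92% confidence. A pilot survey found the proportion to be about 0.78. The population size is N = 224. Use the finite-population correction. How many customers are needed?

For a proportion with margin E = 0.1 at 92% confidence, z = 1.751.
n = p̂(1−p̂)(z/E)² = 0.78 × 0.22 × (1.751/0.1)² = 52.61 — call this n₀.
Finite-population correction with N = 224: n = n₀ / (1 + (n₀−1)/N) = 52.61 / 1.23 = 42.77
Round up: n = 43.

n = 43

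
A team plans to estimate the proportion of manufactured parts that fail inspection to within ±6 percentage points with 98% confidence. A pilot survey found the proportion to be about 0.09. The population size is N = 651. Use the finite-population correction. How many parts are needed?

For a proportion with margin E = 0.06 at 98% confidence, z = 2.326.
n = p̂(1−p̂)(z/E)² = 0.09 × 0.91 × (2.326/0.06)² = 123.08 — call this n₀.
Finite-population correction with N = 651: n = n₀ / (1 + (n₀−1)/N) = 123.08 / 1.188 = 103.60
Round up: n = 104.

104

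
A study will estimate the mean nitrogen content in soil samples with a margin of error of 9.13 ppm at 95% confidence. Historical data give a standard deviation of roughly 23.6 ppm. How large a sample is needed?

26

For a mean, the margin of error is E = z·σ/√n, so n = (zσ/E)².
At 95% confidence, z = 1.960.
n = (1.960 × 23.6 / 9.13)² = 25.67
Round up: n = 26.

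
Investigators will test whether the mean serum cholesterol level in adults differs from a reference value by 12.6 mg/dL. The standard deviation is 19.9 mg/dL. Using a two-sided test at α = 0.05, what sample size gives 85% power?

For a one-sample z-test, n = ((z_{α/2} + z_β)·σ/δ)².
z_{α/2} = 1.960 (two-sided α = 0.05); z_β = 1.036 (power 85% → β = 0.15).
n = (2.996 × 19.9 / 12.6)² = 22.39
Round up: n = 23.

n = 23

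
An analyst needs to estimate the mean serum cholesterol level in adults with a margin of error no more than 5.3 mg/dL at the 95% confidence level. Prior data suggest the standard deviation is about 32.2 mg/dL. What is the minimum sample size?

For a mean, the margin of error is E = z·σ/√n, so n = (zσ/E)².
At 95% confidence, z = 1.960.
n = (1.960 × 32.2 / 5.3)² = 141.80
Round up: n = 142.

n = 142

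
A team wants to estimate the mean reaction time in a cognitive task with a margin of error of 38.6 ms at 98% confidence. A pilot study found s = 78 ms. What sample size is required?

n = 23

For a mean, the margin of error is E = z·σ/√n, so n = (zσ/E)².
At 98% confidence, z = 2.326.
n = (2.326 × 78 / 38.6)² = 22.09
Round up: n = 23.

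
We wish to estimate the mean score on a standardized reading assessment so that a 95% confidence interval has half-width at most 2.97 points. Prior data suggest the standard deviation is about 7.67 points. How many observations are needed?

26

For a mean, the margin of error is E = z·σ/√n, so n = (zσ/E)².
At 95% confidence, z = 1.960.
n = (1.960 × 7.67 / 2.97)² = 25.62
Round up: n = 26.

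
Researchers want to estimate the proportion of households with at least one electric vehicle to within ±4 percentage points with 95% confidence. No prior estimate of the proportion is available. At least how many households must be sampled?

For a proportion with margin E = 0.04 at 95% confidence, z = 1.960.
With no prior estimate, use p = 0.5, which maximizes p(1−p) at 0.25.
n = 0.25 × (z/E)² = 0.25 × (1.960/0.04)² = 600.25
Round up: n = 601.

601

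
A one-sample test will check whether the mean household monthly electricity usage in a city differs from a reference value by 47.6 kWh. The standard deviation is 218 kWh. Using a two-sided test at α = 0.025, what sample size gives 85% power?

For a one-sample z-test, n = ((z_{α/2} + z_β)·σ/δ)².
z_{α/2} = 2.241 (two-sided α = 0.025); z_β = 1.036 (power 85% → β = 0.15).
n = (3.277 × 218 / 47.6)² = 225.24
Round up: n = 226.

n = 226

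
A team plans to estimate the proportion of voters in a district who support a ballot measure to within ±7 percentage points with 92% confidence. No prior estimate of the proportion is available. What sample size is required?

For a proportion with margin E = 0.07 at 92% confidence, z = 1.751.
With no prior estimate, use p = 0.5, which maximizes p(1−p) at 0.25.
n = 0.25 × (z/E)² = 0.25 × (1.751/0.07)² = 156.43
Round up: n = 157.

157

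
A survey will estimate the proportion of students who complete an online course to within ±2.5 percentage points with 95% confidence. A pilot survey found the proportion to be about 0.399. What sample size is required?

1474

For a proportion with margin E = 0.025 at 95% confidence, z = 1.960.
n = p̂(1−p̂)(z/E)² = 0.399 × 0.601 × (1.960/0.025)² = 1473.94
Round up: n = 1474.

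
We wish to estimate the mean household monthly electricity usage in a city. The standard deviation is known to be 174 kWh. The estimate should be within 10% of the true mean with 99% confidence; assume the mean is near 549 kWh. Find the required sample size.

67

For a mean, the margin of error is E = z·σ/√n, so n = (zσ/E)².
At 99% confidence, z = 2.576.
E = 10% of 549 = 54.9 kWh.
n = (2.576 × 174 / 54.9)² = 66.66
Round up: n = 67.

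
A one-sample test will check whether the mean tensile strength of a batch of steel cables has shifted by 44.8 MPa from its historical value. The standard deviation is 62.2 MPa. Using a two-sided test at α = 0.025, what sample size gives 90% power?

24

For a one-sample z-test, n = ((z_{α/2} + z_β)·σ/δ)².
z_{α/2} = 2.241 (two-sided α = 0.025); z_β = 1.282 (power 90% → β = 0.1).
n = (3.523 × 62.2 / 44.8)² = 23.92
Round up: n = 24.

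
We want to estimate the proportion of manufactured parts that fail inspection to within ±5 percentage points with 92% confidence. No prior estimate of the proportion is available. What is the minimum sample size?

For a proportion with margin E = 0.05 at 92% confidence, z = 1.751.
With no prior estimate, use p = 0.5, which maximizes p(1−p) at 0.25.
n = 0.25 × (z/E)² = 0.25 × (1.751/0.05)² = 306.60
Round up: n = 307.

n = 307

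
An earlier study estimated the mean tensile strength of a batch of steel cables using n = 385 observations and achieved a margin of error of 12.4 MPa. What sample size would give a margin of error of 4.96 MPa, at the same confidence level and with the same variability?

Margin of error scales as 1/√n, so n₂ = n₁·(E₁/E₂)².
n₂ = 385 × (12.4/4.96)² = 385 × 6.25 = 2406.25
Round up: n₂ = 2407.

2407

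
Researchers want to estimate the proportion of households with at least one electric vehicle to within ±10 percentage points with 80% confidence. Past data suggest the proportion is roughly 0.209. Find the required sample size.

n = 28

For a proportion with margin E = 0.1 at 80% confidence, z = 1.282.
n = p̂(1−p̂)(z/E)² = 0.209 × 0.791 × (1.282/0.1)² = 27.17
Round up: n = 28.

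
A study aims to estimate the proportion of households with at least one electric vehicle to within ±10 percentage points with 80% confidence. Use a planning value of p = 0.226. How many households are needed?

29

For a proportion with margin E = 0.1 at 80% confidence, z = 1.282.
n = p̂(1−p̂)(z/E)² = 0.226 × 0.774 × (1.282/0.1)² = 28.75
Round up: n = 29.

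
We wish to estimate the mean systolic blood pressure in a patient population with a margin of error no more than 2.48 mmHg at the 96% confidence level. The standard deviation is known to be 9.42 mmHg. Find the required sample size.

For a mean, the margin of error is E = z·σ/√n, so n = (zσ/E)².
At 96% confidence, z = 2.054.
n = (2.054 × 9.42 / 2.48)² = 60.87
Round up: n = 61.

61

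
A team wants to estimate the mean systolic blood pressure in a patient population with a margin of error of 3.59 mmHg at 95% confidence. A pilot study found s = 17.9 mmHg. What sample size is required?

n = 96

For a mean, the margin of error is E = z·σ/√n, so n = (zσ/E)².
At 95% confidence, z = 1.960.
n = (1.960 × 17.9 / 3.59)² = 95.51
Round up: n = 96.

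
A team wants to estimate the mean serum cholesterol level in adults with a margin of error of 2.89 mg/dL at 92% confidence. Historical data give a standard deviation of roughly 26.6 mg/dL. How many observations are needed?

n = 260

For a mean, the margin of error is E = z·σ/√n, so n = (zσ/E)².
At 92% confidence, z = 1.751.
n = (1.751 × 26.6 / 2.89)² = 259.74
Round up: n = 260.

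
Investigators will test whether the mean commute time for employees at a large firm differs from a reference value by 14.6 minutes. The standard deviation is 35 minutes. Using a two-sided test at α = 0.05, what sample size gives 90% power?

For a one-sample z-test, n = ((z_{α/2} + z_β)·σ/δ)².
z_{α/2} = 1.960 (two-sided α = 0.05); z_β = 1.282 (power 90% → β = 0.1).
n = (3.242 × 35 / 14.6)² = 60.40
Round up: n = 61.

n = 61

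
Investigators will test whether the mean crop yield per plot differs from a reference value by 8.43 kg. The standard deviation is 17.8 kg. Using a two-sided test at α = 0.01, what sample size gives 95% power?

80

For a one-sample z-test, n = ((z_{α/2} + z_β)·σ/δ)².
z_{α/2} = 2.576 (two-sided α = 0.01); z_β = 1.645 (power 95% → β = 0.05).
n = (4.221 × 17.8 / 8.43)² = 79.44
Round up: n = 80.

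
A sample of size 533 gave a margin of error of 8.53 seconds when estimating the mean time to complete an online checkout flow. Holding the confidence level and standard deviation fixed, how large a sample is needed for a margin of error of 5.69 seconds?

1198

Margin of error scales as 1/√n, so n₂ = n₁·(E₁/E₂)².
n₂ = 533 × (8.53/5.69)² = 533 × 2.247 = 1197.65
Round up: n₂ = 1198.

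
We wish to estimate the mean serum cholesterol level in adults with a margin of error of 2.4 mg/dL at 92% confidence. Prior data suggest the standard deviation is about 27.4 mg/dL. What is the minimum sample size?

For a mean, the margin of error is E = z·σ/√n, so n = (zσ/E)².
At 92% confidence, z = 1.751.
n = (1.751 × 27.4 / 2.4)² = 399.62
Round up: n = 400.

400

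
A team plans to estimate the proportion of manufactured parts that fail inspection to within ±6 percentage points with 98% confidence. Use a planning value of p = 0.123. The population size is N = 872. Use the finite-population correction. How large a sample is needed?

137

For a proportion with margin E = 0.06 at 98% confidence, z = 2.326.
n = p̂(1−p̂)(z/E)² = 0.123 × 0.877 × (2.326/0.06)² = 162.11 — call this n₀.
Finite-population correction with N = 872: n = n₀ / (1 + (n₀−1)/N) = 162.11 / 1.185 = 136.80
Round up: n = 137.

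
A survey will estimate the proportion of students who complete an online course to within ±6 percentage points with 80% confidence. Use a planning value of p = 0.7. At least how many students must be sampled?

n = 96

For a proportion with margin E = 0.06 at 80% confidence, z = 1.282.
n = p̂(1−p̂)(z/E)² = 0.7 × 0.3 × (1.282/0.06)² = 95.87
Round up: n = 96.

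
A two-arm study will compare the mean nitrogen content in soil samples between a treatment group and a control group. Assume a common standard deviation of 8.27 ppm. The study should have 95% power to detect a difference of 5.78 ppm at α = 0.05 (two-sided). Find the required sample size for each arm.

For two equal groups, n per group = 2·((z_{α/2} + z_β)·σ/δ)².
z_{α/2} = 1.960; z_β = 1.645 (power 95%).
n = 2 × (3.605 × 8.27 / 5.78)² = 2 × 26.61 = 53.22
Round up: n = 54 per group.

54 per group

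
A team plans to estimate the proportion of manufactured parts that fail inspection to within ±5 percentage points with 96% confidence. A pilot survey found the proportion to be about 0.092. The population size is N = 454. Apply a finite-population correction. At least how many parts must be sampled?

For a proportion with margin E = 0.05 at 96% confidence, z = 2.054.
n = p̂(1−p̂)(z/E)² = 0.092 × 0.908 × (2.054/0.05)² = 140.97 — call this n₀.
Finite-population correction with N = 454: n = n₀ / (1 + (n₀−1)/N) = 140.97 / 1.308 = 107.78
Round up: n = 108.

n = 108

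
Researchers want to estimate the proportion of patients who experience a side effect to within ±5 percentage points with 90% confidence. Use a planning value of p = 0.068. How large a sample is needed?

For a proportion with margin E = 0.05 at 90% confidence, z = 1.645.
n = p̂(1−p̂)(z/E)² = 0.068 × 0.932 × (1.645/0.05)² = 68.60
Round up: n = 69.

69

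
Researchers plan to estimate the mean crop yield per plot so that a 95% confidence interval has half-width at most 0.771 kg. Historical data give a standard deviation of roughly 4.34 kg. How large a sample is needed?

n = 122

For a mean, the margin of error is E = z·σ/√n, so n = (zσ/E)².
At 95% confidence, z = 1.960.
n = (1.960 × 4.34 / 0.771)² = 121.73
Round up: n = 122.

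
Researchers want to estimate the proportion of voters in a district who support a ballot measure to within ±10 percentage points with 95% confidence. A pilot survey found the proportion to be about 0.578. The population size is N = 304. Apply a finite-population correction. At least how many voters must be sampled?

72

For a proportion with margin E = 0.1 at 95% confidence, z = 1.960.
n = p̂(1−p̂)(z/E)² = 0.578 × 0.422 × (1.960/0.1)² = 93.70 — call this n₀.
Finite-population correction with N = 304: n = n₀ / (1 + (n₀−1)/N) = 93.70 / 1.305 = 71.80
Round up: n = 72.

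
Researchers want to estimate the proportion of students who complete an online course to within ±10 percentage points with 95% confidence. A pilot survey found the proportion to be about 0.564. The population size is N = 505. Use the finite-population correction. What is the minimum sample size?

80

For a proportion with margin E = 0.1 at 95% confidence, z = 1.960.
n = p̂(1−p̂)(z/E)² = 0.564 × 0.436 × (1.960/0.1)² = 94.47 — call this n₀.
Finite-population correction with N = 505: n = n₀ / (1 + (n₀−1)/N) = 94.47 / 1.185 = 79.72
Round up: n = 80.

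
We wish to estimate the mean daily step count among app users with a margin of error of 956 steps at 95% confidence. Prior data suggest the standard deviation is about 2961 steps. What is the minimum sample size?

For a mean, the margin of error is E = z·σ/√n, so n = (zσ/E)².
At 95% confidence, z = 1.960.
n = (1.960 × 2961 / 956)² = 36.85
Round up: n = 37.

37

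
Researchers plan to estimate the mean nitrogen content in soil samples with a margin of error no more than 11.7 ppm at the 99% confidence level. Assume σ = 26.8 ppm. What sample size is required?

n = 35

For a mean, the margin of error is E = z·σ/√n, so n = (zσ/E)².
At 99% confidence, z = 2.576.
n = (2.576 × 26.8 / 11.7)² = 34.82
Round up: n = 35.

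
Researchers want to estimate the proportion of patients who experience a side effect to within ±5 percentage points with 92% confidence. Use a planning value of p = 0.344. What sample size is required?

For a proportion with margin E = 0.05 at 92% confidence, z = 1.751.
n = p̂(1−p̂)(z/E)² = 0.344 × 0.656 × (1.751/0.05)² = 276.75
Round up: n = 277.

277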